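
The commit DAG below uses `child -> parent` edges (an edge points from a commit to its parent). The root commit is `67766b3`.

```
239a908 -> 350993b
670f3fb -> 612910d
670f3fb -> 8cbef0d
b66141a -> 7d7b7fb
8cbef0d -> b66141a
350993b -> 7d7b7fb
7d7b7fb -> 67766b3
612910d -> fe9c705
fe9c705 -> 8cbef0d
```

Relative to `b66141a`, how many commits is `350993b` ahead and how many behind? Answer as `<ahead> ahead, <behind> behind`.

1 ahead, 1 behind

Reachable from 350993b: {350993b, 67766b3, 7d7b7fb}.
Reachable from b66141a: {67766b3, 7d7b7fb, b66141a}.
Only in 350993b's history (ahead): {350993b} — 1.
Only in b66141a's history (behind): {b66141a} — 1.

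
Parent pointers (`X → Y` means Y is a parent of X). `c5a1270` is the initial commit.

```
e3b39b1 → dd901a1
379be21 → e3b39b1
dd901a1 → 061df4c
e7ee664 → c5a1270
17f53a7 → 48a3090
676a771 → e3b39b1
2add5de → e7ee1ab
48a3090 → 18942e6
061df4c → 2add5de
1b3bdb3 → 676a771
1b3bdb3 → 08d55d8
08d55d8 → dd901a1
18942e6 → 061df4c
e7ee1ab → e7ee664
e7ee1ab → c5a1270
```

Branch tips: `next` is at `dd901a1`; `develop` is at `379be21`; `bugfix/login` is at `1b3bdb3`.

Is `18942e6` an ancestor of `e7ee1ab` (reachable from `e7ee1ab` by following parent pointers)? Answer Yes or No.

Ancestors of e7ee1ab: {c5a1270, e7ee1ab, e7ee664}.
18942e6 is not in that set, so it is not an ancestor of e7ee1ab.

No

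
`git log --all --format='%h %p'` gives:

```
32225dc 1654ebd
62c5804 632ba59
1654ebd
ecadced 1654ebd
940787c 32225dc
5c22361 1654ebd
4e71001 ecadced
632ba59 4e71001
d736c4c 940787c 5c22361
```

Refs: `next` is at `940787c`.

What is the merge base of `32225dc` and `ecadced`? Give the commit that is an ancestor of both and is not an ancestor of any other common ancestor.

1654ebd

Ancestors of 32225dc: {1654ebd, 32225dc}.
Ancestors of ecadced: {1654ebd, ecadced}.
Common ancestors: {1654ebd}.
The only common ancestor is 1654ebd, so it is the merge base.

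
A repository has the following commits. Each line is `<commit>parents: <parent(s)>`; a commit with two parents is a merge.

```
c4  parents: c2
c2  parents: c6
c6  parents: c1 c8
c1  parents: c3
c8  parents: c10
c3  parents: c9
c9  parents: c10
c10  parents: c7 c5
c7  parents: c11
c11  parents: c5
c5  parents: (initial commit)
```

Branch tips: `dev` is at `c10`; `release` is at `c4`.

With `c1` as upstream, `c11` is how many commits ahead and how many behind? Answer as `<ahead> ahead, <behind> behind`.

Reachable from c11: {c11, c5}.
Reachable from c1: {c1, c10, c11, c3, c5, c7, c9}.
Only in c11's history (ahead): {} — 0.
Only in c1's history (behind): {c1, c10, c3, c7, c9} — 5.

0 ahead, 5 behind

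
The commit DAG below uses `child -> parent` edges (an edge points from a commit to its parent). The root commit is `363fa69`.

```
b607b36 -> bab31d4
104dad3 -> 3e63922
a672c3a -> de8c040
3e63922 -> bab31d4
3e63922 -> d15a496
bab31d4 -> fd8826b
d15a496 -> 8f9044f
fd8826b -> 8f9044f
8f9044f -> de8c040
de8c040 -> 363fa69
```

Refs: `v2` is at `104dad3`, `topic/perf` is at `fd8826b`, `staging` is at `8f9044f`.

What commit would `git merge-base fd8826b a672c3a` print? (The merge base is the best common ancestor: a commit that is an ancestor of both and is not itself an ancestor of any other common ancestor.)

de8c040

Ancestors of fd8826b: {363fa69, 8f9044f, de8c040, fd8826b}.
Ancestors of a672c3a: {363fa69, a672c3a, de8c040}.
Common ancestors: {363fa69, de8c040}.
Among these, de8c040 is not an ancestor of any other common ancestor — it is the merge base.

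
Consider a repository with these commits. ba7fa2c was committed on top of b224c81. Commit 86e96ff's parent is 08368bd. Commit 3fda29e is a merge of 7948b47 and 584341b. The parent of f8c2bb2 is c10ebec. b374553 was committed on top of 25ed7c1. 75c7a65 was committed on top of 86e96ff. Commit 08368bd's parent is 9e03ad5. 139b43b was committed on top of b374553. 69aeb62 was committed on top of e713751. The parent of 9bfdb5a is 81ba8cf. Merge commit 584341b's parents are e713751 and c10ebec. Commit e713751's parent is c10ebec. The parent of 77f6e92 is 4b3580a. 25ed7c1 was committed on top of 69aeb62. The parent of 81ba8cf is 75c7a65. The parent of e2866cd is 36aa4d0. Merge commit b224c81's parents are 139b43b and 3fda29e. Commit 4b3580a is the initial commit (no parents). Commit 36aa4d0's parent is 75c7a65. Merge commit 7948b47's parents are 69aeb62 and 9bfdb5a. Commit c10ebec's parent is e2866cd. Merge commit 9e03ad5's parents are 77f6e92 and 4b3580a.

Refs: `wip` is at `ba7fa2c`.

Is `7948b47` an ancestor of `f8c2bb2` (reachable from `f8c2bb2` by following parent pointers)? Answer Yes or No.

No

Ancestors of f8c2bb2: {08368bd, 36aa4d0, 4b3580a, 75c7a65, 77f6e92, 86e96ff, 9e03ad5, c10ebec, e2866cd, f8c2bb2}.
7948b47 is not in that set, so it is not an ancestor of f8c2bb2.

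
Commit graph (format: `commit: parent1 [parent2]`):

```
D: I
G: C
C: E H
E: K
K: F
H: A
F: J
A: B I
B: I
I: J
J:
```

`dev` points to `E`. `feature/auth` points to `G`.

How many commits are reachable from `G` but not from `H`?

Reachable from G: {A, B, C, E, F, G, H, I, J, K}.
Reachable from H: {A, B, H, I, J}.
In G's history but not H's: {C, E, F, G, K} — 5 commits.

5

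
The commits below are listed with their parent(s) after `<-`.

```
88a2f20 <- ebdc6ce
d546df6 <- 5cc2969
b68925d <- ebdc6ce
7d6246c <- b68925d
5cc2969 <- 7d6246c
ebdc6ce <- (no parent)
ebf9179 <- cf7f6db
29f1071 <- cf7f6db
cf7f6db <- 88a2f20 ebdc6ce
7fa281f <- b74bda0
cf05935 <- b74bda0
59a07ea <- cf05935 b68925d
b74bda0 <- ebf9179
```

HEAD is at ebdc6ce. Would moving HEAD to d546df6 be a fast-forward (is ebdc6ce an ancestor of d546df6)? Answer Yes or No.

Yes

A fast-forward from ebdc6ce to d546df6 is possible iff ebdc6ce is an ancestor of d546df6.
Ancestors of d546df6: {5cc2969, 7d6246c, b68925d, d546df6, ebdc6ce}.
ebdc6ce is among them, so fast-forward is possible.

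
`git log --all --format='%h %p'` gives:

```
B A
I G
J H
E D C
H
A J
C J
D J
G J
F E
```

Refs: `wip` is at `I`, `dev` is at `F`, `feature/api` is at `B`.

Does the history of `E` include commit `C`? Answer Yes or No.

Yes

Ancestors of E (commits reachable by following parents): {C, D, E, H, J}.
C is in that set, so it is an ancestor of E.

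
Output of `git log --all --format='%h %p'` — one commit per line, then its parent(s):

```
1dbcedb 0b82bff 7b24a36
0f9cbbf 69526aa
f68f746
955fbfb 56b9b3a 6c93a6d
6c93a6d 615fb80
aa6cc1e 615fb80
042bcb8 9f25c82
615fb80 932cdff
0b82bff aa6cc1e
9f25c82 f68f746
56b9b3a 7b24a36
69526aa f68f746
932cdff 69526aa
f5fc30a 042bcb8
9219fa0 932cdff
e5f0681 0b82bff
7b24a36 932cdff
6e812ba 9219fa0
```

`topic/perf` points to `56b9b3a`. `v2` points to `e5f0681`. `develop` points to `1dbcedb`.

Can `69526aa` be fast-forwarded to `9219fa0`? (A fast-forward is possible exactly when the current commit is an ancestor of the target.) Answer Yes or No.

Yes

A fast-forward from 69526aa to 9219fa0 is possible iff 69526aa is an ancestor of 9219fa0.
Ancestors of 9219fa0: {69526aa, 9219fa0, 932cdff, f68f746}.
69526aa is among them, so fast-forward is possible.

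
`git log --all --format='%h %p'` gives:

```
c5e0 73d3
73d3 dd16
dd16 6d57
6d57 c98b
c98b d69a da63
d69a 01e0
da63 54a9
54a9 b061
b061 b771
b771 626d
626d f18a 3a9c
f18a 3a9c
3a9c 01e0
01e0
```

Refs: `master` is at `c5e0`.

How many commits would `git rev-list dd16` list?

12

Walking parent pointers from dd16: reachable set = {01e0, 3a9c, 54a9, 626d, 6d57, b061, b771, c98b, d69a, da63, dd16, f18a}.
That is 12 commits.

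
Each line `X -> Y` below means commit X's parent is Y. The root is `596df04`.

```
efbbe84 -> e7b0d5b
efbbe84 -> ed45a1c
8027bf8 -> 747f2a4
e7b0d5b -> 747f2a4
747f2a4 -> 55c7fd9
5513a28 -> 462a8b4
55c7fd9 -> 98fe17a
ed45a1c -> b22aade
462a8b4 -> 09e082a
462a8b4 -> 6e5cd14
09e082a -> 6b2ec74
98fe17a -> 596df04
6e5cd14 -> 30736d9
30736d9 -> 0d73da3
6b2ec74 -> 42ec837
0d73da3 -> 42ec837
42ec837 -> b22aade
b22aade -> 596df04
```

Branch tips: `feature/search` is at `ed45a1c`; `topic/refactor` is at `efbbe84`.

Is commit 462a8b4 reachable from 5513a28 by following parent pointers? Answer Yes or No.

Yes

Ancestors of 5513a28 (commits reachable by following parents): {09e082a, 0d73da3, 30736d9, 42ec837, 462a8b4, 5513a28, 596df04, 6b2ec74, 6e5cd14, b22aade}.
462a8b4 is in that set, so it is an ancestor of 5513a28.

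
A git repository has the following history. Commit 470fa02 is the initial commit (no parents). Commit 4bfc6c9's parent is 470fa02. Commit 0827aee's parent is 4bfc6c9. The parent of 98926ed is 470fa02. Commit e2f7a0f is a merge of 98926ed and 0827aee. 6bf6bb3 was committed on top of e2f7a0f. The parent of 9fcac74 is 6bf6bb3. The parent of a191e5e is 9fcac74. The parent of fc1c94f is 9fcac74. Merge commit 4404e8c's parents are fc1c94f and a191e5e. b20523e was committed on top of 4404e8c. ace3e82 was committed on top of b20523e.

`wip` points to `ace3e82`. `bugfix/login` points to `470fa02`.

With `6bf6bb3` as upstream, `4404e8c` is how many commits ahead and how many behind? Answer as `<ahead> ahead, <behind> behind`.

4 ahead, 0 behind

Reachable from 4404e8c: {0827aee, 4404e8c, 470fa02, 4bfc6c9, 6bf6bb3, 98926ed, 9fcac74, a191e5e, e2f7a0f, fc1c94f}.
Reachable from 6bf6bb3: {0827aee, 470fa02, 4bfc6c9, 6bf6bb3, 98926ed, e2f7a0f}.
Only in 4404e8c's history (ahead): {4404e8c, 9fcac74, a191e5e, fc1c94f} — 4.
Only in 6bf6bb3's history (behind): {} — 0.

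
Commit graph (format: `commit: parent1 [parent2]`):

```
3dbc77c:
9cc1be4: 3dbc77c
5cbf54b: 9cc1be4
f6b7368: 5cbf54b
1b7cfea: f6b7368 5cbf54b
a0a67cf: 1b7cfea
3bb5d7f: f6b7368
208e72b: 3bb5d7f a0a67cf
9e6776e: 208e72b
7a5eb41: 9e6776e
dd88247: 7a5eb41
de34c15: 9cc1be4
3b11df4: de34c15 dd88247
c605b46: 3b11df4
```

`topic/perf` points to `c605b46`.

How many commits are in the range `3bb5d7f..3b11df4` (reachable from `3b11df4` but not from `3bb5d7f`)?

Reachable from 3b11df4: {1b7cfea, 208e72b, 3b11df4, 3bb5d7f, 3dbc77c, 5cbf54b, 7a5eb41, 9cc1be4, 9e6776e, a0a67cf, dd88247, de34c15, f6b7368}.
Reachable from 3bb5d7f: {3bb5d7f, 3dbc77c, 5cbf54b, 9cc1be4, f6b7368}.
In 3b11df4's history but not 3bb5d7f's: {1b7cfea, 208e72b, 3b11df4, 7a5eb41, 9e6776e, a0a67cf, dd88247, de34c15} — 8 commits.

8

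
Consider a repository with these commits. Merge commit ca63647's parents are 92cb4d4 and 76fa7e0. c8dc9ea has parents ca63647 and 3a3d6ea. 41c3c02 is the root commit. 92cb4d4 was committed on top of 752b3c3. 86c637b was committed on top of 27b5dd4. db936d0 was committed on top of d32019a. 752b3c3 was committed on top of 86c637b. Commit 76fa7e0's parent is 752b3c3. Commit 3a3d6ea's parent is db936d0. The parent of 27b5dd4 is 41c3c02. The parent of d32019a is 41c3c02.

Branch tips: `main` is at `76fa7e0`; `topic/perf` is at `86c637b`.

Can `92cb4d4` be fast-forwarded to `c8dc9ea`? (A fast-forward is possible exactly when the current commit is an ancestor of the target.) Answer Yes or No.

A fast-forward from 92cb4d4 to c8dc9ea is possible iff 92cb4d4 is an ancestor of c8dc9ea.
Ancestors of c8dc9ea: {27b5dd4, 3a3d6ea, 41c3c02, 752b3c3, 76fa7e0, 86c637b, 92cb4d4, c8dc9ea, ca63647, d32019a, db936d0}.
92cb4d4 is among them, so fast-forward is possible.

Yes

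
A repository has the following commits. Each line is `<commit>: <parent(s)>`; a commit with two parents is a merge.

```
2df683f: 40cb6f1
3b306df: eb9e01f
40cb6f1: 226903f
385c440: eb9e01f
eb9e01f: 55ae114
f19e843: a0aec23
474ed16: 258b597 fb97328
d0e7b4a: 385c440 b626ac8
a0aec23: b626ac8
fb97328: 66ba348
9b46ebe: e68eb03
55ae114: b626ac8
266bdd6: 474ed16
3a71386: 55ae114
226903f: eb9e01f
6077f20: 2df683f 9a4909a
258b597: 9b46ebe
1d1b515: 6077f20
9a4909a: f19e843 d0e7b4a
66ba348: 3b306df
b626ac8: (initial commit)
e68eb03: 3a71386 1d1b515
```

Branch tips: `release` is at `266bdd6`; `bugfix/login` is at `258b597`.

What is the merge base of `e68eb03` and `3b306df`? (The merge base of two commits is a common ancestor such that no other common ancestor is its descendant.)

Ancestors of e68eb03: {1d1b515, 226903f, 2df683f, 385c440, 3a71386, 40cb6f1, 55ae114, 6077f20, 9a4909a, a0aec23, b626ac8, d0e7b4a, e68eb03, eb9e01f, f19e843}.
Ancestors of 3b306df: {3b306df, 55ae114, b626ac8, eb9e01f}.
Common ancestors: {55ae114, b626ac8, eb9e01f}.
Among these, eb9e01f is not an ancestor of any other common ancestor — it is the merge base.

eb9e01f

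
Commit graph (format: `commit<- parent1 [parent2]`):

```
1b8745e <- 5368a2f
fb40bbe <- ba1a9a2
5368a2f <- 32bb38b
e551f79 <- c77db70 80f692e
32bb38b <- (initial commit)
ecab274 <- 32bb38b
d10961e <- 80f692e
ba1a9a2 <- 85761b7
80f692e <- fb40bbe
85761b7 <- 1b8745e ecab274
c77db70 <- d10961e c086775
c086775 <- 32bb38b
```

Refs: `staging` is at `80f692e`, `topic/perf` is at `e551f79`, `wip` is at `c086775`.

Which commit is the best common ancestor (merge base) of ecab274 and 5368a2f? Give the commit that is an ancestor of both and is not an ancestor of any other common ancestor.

32bb38b

Ancestors of ecab274: {32bb38b, ecab274}.
Ancestors of 5368a2f: {32bb38b, 5368a2f}.
Common ancestors: {32bb38b}.
The only common ancestor is 32bb38b, so it is the merge base.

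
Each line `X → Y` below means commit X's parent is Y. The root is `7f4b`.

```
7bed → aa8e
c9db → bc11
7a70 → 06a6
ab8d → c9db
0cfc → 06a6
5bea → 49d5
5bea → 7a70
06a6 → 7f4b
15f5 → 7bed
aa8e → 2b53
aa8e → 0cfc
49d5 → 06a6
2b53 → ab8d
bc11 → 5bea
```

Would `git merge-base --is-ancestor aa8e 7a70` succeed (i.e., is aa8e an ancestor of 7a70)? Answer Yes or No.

No

Ancestors of 7a70: {06a6, 7a70, 7f4b}.
aa8e is not in that set, so it is not an ancestor of 7a70.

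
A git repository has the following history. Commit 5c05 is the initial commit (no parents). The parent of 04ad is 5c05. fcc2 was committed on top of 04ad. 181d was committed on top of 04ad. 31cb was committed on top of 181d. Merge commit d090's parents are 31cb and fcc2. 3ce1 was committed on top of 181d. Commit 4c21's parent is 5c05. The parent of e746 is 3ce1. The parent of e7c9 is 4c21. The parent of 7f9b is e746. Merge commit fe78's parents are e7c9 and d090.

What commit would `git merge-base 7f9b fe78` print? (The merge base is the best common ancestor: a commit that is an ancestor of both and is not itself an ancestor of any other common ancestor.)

Ancestors of 7f9b: {04ad, 181d, 3ce1, 5c05, 7f9b, e746}.
Ancestors of fe78: {04ad, 181d, 31cb, 4c21, 5c05, d090, e7c9, fcc2, fe78}.
Common ancestors: {04ad, 181d, 5c05}.
Among these, 181d is not an ancestor of any other common ancestor — it is the merge base.

181d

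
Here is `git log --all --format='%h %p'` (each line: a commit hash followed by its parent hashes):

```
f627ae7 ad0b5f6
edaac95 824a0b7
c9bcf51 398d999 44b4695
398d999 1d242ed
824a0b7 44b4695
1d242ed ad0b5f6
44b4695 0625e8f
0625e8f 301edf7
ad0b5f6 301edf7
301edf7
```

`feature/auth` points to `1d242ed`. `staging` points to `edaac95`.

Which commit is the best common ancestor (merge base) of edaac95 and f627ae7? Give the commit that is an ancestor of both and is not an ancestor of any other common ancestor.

Ancestors of edaac95: {0625e8f, 301edf7, 44b4695, 824a0b7, edaac95}.
Ancestors of f627ae7: {301edf7, ad0b5f6, f627ae7}.
Common ancestors: {301edf7}.
The only common ancestor is 301edf7, so it is the merge base.

301edf7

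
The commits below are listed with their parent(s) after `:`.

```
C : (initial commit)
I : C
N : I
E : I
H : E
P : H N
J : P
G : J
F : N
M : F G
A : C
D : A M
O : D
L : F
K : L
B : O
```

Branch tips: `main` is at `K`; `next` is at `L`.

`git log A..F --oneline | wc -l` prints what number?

Reachable from F: {C, F, I, N}.
Reachable from A: {A, C}.
In F's history but not A's: {F, I, N} — 3 commits.

3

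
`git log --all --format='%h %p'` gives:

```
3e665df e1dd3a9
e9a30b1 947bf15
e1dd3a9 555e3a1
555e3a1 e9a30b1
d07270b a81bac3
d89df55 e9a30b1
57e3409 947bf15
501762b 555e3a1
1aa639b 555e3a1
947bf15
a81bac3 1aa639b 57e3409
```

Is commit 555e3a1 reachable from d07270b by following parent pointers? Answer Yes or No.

Ancestors of d07270b (commits reachable by following parents): {1aa639b, 555e3a1, 57e3409, 947bf15, a81bac3, d07270b, e9a30b1}.
555e3a1 is in that set, so it is an ancestor of d07270b.

Yes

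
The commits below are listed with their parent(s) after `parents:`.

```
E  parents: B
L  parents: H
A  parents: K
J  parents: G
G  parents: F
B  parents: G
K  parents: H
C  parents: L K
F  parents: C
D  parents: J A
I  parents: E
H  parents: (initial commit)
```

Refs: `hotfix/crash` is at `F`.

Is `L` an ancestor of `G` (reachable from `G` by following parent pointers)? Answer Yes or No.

Yes

Ancestors of G (commits reachable by following parents): {C, F, G, H, K, L}.
L is in that set, so it is an ancestor of G.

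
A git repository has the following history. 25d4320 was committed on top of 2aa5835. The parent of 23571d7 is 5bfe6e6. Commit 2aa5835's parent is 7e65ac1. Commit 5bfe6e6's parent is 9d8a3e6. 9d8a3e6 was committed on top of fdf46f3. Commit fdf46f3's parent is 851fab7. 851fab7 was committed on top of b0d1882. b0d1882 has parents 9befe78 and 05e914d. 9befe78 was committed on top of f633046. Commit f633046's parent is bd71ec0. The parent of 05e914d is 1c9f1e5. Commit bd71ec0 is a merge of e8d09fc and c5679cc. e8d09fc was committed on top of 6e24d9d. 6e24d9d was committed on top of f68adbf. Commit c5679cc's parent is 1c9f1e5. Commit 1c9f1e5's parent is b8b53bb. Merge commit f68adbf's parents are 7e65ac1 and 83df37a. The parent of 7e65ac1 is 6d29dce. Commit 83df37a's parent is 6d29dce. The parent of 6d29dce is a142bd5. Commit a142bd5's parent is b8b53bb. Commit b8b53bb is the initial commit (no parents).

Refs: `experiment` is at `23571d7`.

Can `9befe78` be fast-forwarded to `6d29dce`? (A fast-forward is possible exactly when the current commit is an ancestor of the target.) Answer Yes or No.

A fast-forward from 9befe78 to 6d29dce is possible iff 9befe78 is an ancestor of 6d29dce.
Ancestors of 6d29dce: {6d29dce, a142bd5, b8b53bb}.
9befe78 is not among them, so fast-forward is not possible.

No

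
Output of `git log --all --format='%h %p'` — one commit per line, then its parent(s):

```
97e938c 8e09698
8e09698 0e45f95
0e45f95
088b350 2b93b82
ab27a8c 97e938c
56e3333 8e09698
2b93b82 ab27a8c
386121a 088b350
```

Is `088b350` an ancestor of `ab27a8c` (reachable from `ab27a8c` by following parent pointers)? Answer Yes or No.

Ancestors of ab27a8c: {0e45f95, 8e09698, 97e938c, ab27a8c}.
088b350 is not in that set, so it is not an ancestor of ab27a8c.

No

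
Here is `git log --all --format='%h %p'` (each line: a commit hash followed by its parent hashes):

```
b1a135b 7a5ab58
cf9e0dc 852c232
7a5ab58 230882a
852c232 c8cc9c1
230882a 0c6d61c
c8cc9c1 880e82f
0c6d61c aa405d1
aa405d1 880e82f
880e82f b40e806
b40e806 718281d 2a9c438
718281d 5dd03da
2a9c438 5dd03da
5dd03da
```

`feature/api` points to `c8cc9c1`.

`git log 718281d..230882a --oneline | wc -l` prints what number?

Reachable from 230882a: {0c6d61c, 230882a, 2a9c438, 5dd03da, 718281d, 880e82f, aa405d1, b40e806}.
Reachable from 718281d: {5dd03da, 718281d}.
In 230882a's history but not 718281d's: {0c6d61c, 230882a, 2a9c438, 880e82f, aa405d1, b40e806} — 6 commits.

6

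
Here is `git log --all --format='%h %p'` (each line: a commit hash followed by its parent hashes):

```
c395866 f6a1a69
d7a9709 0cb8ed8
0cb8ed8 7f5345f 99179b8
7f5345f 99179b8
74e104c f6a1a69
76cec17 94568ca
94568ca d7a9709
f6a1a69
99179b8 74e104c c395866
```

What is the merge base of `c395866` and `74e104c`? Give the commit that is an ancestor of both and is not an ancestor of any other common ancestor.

Ancestors of c395866: {c395866, f6a1a69}.
Ancestors of 74e104c: {74e104c, f6a1a69}.
Common ancestors: {f6a1a69}.
The only common ancestor is f6a1a69, so it is the merge base.

f6a1a69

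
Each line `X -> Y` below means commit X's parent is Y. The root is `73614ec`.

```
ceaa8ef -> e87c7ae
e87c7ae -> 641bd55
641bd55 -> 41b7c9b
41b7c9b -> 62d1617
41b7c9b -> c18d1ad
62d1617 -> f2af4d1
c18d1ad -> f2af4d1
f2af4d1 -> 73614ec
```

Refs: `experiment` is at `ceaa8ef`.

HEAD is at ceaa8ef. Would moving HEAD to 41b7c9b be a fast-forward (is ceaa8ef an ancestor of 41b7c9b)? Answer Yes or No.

No

A fast-forward from ceaa8ef to 41b7c9b is possible iff ceaa8ef is an ancestor of 41b7c9b.
Ancestors of 41b7c9b: {41b7c9b, 62d1617, 73614ec, c18d1ad, f2af4d1}.
ceaa8ef is not among them, so fast-forward is not possible.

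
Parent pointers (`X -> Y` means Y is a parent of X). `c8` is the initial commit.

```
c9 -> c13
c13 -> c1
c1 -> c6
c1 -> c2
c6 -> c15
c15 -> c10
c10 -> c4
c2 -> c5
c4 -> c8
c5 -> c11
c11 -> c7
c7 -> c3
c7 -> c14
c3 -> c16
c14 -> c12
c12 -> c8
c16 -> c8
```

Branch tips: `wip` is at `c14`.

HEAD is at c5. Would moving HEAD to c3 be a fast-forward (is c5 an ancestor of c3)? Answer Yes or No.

A fast-forward from c5 to c3 is possible iff c5 is an ancestor of c3.
Ancestors of c3: {c16, c3, c8}.
c5 is not among them, so fast-forward is not possible.

No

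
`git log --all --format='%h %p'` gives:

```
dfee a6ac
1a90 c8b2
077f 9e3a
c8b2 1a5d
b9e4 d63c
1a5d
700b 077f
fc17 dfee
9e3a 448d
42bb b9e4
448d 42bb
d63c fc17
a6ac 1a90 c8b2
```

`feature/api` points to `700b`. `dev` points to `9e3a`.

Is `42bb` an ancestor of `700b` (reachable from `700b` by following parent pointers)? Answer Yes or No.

Yes

Ancestors of 700b (commits reachable by following parents): {077f, 1a5d, 1a90, 42bb, 448d, 700b, 9e3a, a6ac, b9e4, c8b2, d63c, dfee, fc17}.
42bb is in that set, so it is an ancestor of 700b.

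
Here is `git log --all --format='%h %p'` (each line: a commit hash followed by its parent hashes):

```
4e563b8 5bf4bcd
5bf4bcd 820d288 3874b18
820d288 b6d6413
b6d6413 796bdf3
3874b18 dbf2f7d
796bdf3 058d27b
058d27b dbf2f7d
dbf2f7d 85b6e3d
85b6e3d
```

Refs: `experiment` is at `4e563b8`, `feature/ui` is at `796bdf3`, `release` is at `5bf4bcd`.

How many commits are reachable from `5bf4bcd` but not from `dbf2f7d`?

Reachable from 5bf4bcd: {058d27b, 3874b18, 5bf4bcd, 796bdf3, 820d288, 85b6e3d, b6d6413, dbf2f7d}.
Reachable from dbf2f7d: {85b6e3d, dbf2f7d}.
In 5bf4bcd's history but not dbf2f7d's: {058d27b, 3874b18, 5bf4bcd, 796bdf3, 820d288, b6d6413} — 6 commits.

6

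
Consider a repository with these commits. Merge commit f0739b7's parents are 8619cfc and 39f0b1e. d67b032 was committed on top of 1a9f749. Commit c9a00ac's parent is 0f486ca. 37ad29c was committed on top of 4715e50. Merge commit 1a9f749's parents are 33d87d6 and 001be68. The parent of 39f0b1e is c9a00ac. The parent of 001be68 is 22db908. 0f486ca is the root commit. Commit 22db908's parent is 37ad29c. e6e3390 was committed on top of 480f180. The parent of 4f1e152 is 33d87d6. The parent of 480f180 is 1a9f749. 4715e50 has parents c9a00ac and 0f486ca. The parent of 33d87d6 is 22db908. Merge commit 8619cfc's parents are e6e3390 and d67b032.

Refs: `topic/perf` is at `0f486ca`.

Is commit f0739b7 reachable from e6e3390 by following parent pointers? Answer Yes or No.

Ancestors of e6e3390: {001be68, 0f486ca, 1a9f749, 22db908, 33d87d6, 37ad29c, 4715e50, 480f180, c9a00ac, e6e3390}.
f0739b7 is not in that set, so it is not an ancestor of e6e3390.

No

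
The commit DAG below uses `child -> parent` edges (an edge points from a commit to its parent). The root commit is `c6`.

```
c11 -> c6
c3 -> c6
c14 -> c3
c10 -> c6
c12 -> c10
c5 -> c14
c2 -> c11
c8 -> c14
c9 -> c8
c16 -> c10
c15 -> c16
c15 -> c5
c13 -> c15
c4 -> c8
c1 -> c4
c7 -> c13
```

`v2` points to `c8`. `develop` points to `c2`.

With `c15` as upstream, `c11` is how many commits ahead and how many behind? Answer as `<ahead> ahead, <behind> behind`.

1 ahead, 6 behind

Reachable from c11: {c11, c6}.
Reachable from c15: {c10, c14, c15, c16, c3, c5, c6}.
Only in c11's history (ahead): {c11} — 1.
Only in c15's history (behind): {c10, c14, c15, c16, c3, c5} — 6.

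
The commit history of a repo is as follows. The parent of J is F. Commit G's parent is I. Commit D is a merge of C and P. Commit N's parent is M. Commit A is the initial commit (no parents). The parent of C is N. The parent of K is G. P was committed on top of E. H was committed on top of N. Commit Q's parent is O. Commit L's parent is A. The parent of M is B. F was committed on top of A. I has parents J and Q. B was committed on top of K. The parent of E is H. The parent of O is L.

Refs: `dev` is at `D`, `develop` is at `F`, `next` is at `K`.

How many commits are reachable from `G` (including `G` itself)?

Walking parent pointers from G: reachable set = {A, F, G, I, J, L, O, Q}.
That is 8 commits.

8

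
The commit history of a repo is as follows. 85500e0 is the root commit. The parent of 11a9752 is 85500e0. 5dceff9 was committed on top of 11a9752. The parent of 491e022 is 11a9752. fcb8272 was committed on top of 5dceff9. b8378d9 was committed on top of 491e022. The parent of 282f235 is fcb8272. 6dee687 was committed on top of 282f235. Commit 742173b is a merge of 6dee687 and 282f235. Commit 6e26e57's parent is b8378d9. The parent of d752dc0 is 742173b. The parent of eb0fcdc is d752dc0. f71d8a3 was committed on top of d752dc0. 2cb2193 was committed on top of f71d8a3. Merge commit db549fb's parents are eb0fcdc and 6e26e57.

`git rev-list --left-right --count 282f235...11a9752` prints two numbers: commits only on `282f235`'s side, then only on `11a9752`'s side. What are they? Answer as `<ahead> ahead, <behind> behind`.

Reachable from 282f235: {11a9752, 282f235, 5dceff9, 85500e0, fcb8272}.
Reachable from 11a9752: {11a9752, 85500e0}.
Only in 282f235's history (ahead): {282f235, 5dceff9, fcb8272} — 3.
Only in 11a9752's history (behind): {} — 0.

3 ahead, 0 behind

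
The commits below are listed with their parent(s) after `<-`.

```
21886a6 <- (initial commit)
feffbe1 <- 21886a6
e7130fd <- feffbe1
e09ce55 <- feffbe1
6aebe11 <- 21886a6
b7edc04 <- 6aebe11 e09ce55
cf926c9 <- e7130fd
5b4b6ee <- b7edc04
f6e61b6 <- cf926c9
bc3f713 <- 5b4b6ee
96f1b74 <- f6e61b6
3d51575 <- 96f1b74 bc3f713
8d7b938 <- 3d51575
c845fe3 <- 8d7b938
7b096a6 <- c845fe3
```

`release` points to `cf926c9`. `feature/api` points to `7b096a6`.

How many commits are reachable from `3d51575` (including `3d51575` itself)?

12

Walking parent pointers from 3d51575: reachable set = {21886a6, 3d51575, 5b4b6ee, 6aebe11, 96f1b74, b7edc04, bc3f713, cf926c9, e09ce55, e7130fd, f6e61b6, feffbe1}.
That is 12 commits.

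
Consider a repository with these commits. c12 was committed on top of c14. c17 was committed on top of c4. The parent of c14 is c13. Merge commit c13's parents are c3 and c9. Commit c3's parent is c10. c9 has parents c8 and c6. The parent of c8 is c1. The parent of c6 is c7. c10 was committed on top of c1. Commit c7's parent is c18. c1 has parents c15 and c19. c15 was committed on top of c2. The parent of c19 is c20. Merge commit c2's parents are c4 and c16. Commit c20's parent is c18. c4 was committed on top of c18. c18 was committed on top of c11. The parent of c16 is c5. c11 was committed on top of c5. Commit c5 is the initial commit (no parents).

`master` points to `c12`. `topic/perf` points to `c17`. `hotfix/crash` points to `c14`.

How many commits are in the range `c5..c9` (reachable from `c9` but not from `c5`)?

13

Reachable from c9: {c1, c11, c15, c16, c18, c19, c2, c20, c4, c5, c6, c7, c8, c9}.
Reachable from c5: {c5}.
In c9's history but not c5's: {c1, c11, c15, c16, c18, c19, c2, c20, c4, c6, c7, c8, c9} — 13 commits.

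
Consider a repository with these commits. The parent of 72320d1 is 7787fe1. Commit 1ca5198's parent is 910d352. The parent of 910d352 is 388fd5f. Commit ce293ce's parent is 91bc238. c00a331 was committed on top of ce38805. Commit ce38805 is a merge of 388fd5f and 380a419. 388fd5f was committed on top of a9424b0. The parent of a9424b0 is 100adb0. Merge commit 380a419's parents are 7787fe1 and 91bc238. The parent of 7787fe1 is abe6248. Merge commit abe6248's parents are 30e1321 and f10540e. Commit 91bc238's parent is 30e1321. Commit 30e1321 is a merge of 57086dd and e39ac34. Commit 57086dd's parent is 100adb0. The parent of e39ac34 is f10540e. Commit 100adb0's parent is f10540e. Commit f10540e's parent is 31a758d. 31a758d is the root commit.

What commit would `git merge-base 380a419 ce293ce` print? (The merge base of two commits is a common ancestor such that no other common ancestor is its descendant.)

Ancestors of 380a419: {100adb0, 30e1321, 31a758d, 380a419, 57086dd, 7787fe1, 91bc238, abe6248, e39ac34, f10540e}.
Ancestors of ce293ce: {100adb0, 30e1321, 31a758d, 57086dd, 91bc238, ce293ce, e39ac34, f10540e}.
Common ancestors: {100adb0, 30e1321, 31a758d, 57086dd, 91bc238, e39ac34, f10540e}.
Among these, 91bc238 is not an ancestor of any other common ancestor — it is the merge base.

91bc238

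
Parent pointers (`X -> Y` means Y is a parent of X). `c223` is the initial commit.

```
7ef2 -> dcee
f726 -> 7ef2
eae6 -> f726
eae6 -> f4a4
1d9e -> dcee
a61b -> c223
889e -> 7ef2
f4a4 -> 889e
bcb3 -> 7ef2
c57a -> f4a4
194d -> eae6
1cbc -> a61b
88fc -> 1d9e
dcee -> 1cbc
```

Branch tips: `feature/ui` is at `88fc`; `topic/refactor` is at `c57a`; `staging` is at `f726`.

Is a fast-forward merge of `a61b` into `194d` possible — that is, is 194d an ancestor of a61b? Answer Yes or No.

A fast-forward from 194d to a61b is possible iff 194d is an ancestor of a61b.
Ancestors of a61b: {a61b, c223}.
194d is not among them, so fast-forward is not possible.

No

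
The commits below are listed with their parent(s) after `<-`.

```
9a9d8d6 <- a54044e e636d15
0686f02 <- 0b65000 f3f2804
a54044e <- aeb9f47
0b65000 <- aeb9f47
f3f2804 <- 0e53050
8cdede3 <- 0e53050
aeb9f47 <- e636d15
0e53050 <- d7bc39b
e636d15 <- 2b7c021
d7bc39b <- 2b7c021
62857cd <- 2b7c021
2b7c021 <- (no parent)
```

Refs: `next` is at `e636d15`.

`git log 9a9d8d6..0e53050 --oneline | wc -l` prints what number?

Reachable from 0e53050: {0e53050, 2b7c021, d7bc39b}.
Reachable from 9a9d8d6: {2b7c021, 9a9d8d6, a54044e, aeb9f47, e636d15}.
In 0e53050's history but not 9a9d8d6's: {0e53050, d7bc39b} — 2 commits.

2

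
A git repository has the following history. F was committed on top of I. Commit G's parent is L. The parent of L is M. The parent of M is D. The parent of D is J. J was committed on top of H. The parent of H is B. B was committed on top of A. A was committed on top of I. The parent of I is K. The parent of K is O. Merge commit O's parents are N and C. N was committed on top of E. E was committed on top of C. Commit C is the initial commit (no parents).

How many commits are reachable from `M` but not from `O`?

Reachable from M: {A, B, C, D, E, H, I, J, K, M, N, O}.
Reachable from O: {C, E, N, O}.
In M's history but not O's: {A, B, D, H, I, J, K, M} — 8 commits.

8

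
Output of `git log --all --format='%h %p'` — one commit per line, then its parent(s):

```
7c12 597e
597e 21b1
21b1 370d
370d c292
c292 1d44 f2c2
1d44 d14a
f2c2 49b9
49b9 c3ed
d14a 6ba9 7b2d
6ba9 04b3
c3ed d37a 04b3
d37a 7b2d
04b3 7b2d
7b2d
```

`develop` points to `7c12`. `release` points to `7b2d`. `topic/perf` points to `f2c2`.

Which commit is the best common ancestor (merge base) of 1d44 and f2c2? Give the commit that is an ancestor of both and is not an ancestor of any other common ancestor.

Ancestors of 1d44: {04b3, 1d44, 6ba9, 7b2d, d14a}.
Ancestors of f2c2: {04b3, 49b9, 7b2d, c3ed, d37a, f2c2}.
Common ancestors: {04b3, 7b2d}.
Among these, 04b3 is not an ancestor of any other common ancestor — it is the merge base.

04b3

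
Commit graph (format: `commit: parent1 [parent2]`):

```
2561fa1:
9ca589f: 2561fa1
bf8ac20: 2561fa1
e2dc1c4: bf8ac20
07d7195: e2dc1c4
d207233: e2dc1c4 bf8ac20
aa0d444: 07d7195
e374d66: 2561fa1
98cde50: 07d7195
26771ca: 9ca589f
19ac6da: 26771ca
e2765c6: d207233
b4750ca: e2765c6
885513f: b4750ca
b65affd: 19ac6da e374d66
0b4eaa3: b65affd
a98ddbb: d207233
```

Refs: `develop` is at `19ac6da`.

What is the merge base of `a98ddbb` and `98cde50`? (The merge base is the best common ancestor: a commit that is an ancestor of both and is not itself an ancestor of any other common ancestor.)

e2dc1c4

Ancestors of a98ddbb: {2561fa1, a98ddbb, bf8ac20, d207233, e2dc1c4}.
Ancestors of 98cde50: {07d7195, 2561fa1, 98cde50, bf8ac20, e2dc1c4}.
Common ancestors: {2561fa1, bf8ac20, e2dc1c4}.
Among these, e2dc1c4 is not an ancestor of any other common ancestor — it is the merge base.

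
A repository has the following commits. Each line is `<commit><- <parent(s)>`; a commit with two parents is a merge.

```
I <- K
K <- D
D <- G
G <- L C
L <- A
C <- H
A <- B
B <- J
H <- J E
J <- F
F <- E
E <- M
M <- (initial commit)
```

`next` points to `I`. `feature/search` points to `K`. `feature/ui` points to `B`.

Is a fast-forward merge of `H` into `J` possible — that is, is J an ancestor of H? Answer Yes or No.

Yes

A fast-forward from J to H is possible iff J is an ancestor of H.
Ancestors of H: {E, F, H, J, M}.
J is among them, so fast-forward is possible.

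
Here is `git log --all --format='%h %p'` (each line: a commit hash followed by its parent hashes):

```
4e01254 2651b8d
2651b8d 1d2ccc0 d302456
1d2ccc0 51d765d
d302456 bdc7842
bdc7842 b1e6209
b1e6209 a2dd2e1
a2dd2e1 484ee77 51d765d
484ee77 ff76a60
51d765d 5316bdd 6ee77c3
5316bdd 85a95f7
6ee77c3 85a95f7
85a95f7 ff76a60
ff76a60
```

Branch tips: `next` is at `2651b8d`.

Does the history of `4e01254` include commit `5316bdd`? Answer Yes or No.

Ancestors of 4e01254 (commits reachable by following parents): {1d2ccc0, 2651b8d, 484ee77, 4e01254, 51d765d, 5316bdd, 6ee77c3, 85a95f7, a2dd2e1, b1e6209, bdc7842, d302456, ff76a60}.
5316bdd is in that set, so it is an ancestor of 4e01254.

Yes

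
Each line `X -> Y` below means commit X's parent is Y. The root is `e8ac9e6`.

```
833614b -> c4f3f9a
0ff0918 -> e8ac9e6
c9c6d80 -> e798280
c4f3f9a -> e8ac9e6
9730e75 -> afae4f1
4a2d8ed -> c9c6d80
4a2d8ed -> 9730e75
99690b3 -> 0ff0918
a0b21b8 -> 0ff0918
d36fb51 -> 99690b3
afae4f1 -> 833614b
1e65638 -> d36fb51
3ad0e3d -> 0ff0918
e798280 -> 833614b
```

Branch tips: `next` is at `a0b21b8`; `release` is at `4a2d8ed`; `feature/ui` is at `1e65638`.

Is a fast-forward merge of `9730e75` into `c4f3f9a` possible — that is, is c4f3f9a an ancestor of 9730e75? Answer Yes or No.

Yes

A fast-forward from c4f3f9a to 9730e75 is possible iff c4f3f9a is an ancestor of 9730e75.
Ancestors of 9730e75: {833614b, 9730e75, afae4f1, c4f3f9a, e8ac9e6}.
c4f3f9a is among them, so fast-forward is possible.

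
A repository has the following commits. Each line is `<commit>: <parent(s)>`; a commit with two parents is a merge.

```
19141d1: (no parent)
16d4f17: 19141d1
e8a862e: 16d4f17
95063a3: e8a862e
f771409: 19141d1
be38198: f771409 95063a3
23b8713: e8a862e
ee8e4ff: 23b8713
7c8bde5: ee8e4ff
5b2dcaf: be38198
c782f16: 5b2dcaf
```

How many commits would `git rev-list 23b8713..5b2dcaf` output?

4

Reachable from 5b2dcaf: {16d4f17, 19141d1, 5b2dcaf, 95063a3, be38198, e8a862e, f771409}.
Reachable from 23b8713: {16d4f17, 19141d1, 23b8713, e8a862e}.
In 5b2dcaf's history but not 23b8713's: {5b2dcaf, 95063a3, be38198, f771409} — 4 commits.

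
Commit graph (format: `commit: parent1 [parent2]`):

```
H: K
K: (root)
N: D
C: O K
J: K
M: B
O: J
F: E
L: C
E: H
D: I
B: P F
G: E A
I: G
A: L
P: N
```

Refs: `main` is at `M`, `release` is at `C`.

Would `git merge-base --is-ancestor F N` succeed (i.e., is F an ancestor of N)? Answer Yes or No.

No

Ancestors of N: {A, C, D, E, G, H, I, J, K, L, N, O}.
F is not in that set, so it is not an ancestor of N.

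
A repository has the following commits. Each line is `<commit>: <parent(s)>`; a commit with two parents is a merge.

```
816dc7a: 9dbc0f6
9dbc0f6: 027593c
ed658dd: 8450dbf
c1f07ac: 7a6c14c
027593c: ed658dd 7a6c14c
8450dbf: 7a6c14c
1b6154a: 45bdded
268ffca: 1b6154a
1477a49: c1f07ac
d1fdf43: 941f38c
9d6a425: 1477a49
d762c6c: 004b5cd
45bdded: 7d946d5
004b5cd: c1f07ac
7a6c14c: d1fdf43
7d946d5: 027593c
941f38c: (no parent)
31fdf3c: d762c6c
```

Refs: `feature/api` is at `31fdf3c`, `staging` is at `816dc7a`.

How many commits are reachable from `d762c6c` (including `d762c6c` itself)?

6

Walking parent pointers from d762c6c: reachable set = {004b5cd, 7a6c14c, 941f38c, c1f07ac, d1fdf43, d762c6c}.
That is 6 commits.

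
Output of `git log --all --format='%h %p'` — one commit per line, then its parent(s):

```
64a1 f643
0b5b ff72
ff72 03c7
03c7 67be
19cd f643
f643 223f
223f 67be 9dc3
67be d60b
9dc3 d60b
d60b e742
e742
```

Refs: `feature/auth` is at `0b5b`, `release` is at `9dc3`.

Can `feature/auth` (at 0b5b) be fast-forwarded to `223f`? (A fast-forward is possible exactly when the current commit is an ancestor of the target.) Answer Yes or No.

No

A fast-forward from 0b5b to 223f is possible iff 0b5b is an ancestor of 223f.
Ancestors of 223f: {223f, 67be, 9dc3, d60b, e742}.
0b5b is not among them, so fast-forward is not possible.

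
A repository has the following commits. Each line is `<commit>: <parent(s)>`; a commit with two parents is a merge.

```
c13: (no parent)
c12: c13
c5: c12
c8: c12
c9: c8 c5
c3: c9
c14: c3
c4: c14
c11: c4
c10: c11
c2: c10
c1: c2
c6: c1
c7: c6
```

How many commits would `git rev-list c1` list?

Walking parent pointers from c1: reachable set = {c1, c10, c11, c12, c13, c14, c2, c3, c4, c5, c8, c9}.
That is 12 commits.

12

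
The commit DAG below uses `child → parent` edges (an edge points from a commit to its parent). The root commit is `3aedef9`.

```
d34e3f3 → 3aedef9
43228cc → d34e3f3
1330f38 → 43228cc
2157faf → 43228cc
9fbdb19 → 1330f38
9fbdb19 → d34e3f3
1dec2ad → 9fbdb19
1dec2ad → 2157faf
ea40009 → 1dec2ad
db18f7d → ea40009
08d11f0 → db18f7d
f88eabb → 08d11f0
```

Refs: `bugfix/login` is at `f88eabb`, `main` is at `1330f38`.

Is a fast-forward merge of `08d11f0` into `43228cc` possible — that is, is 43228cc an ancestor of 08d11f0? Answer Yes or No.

A fast-forward from 43228cc to 08d11f0 is possible iff 43228cc is an ancestor of 08d11f0.
Ancestors of 08d11f0: {08d11f0, 1330f38, 1dec2ad, 2157faf, 3aedef9, 43228cc, 9fbdb19, d34e3f3, db18f7d, ea40009}.
43228cc is among them, so fast-forward is possible.

Yes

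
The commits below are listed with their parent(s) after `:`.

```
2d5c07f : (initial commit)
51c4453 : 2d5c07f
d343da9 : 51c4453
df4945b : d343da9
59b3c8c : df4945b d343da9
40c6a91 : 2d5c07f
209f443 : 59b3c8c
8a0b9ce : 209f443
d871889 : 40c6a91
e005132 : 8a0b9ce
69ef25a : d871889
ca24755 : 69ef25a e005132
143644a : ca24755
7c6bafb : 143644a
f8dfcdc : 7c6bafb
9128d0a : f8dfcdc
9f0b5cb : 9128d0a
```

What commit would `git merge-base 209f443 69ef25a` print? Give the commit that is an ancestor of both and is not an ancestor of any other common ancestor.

Ancestors of 209f443: {209f443, 2d5c07f, 51c4453, 59b3c8c, d343da9, df4945b}.
Ancestors of 69ef25a: {2d5c07f, 40c6a91, 69ef25a, d871889}.
Common ancestors: {2d5c07f}.
The only common ancestor is 2d5c07f, so it is the merge base.

2d5c07f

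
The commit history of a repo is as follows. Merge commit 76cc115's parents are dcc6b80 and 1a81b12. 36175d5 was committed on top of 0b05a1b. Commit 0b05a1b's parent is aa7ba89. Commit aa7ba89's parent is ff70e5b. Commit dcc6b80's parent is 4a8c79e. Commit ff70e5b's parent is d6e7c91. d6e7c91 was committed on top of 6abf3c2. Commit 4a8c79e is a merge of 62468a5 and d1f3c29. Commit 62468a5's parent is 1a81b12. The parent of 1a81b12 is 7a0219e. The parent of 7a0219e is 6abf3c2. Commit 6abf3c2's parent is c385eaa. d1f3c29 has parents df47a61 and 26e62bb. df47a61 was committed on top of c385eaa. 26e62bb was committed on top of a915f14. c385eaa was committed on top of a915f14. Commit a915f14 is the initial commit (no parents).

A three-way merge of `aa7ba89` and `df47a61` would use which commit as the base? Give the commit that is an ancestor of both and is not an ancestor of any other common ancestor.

Ancestors of aa7ba89: {6abf3c2, a915f14, aa7ba89, c385eaa, d6e7c91, ff70e5b}.
Ancestors of df47a61: {a915f14, c385eaa, df47a61}.
Common ancestors: {a915f14, c385eaa}.
Among these, c385eaa is not an ancestor of any other common ancestor — it is the merge base.

c385eaa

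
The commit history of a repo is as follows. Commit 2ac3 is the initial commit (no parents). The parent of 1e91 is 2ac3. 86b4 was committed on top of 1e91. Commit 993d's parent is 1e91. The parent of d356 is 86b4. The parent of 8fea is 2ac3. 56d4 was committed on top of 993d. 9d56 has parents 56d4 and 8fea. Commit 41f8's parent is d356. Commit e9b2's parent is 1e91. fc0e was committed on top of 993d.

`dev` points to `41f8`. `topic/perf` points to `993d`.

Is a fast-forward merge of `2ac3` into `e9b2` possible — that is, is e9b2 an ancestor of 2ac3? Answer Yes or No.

A fast-forward from e9b2 to 2ac3 is possible iff e9b2 is an ancestor of 2ac3.
Ancestors of 2ac3: {2ac3}.
e9b2 is not among them, so fast-forward is not possible.

No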